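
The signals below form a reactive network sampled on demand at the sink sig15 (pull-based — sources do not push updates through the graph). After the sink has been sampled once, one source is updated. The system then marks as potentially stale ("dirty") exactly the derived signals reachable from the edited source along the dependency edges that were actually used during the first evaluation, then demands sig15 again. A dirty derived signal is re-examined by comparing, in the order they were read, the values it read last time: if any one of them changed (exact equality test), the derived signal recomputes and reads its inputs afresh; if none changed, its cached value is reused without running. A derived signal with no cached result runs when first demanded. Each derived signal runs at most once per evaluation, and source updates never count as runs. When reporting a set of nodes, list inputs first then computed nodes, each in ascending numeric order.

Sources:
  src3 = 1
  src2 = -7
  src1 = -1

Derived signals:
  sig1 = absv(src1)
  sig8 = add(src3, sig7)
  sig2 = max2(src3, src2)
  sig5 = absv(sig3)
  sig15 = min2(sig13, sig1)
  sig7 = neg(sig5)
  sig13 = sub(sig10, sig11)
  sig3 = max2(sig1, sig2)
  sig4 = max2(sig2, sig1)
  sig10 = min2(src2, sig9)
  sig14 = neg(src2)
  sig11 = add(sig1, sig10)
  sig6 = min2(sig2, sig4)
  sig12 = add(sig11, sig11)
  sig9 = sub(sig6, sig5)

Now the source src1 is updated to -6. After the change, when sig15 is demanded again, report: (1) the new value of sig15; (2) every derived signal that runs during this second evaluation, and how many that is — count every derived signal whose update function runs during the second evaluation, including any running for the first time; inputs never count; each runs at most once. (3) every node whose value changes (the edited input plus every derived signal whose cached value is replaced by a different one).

Initial pass — values computed on the first demand:
  sig1 = absv(-1) = 1
  sig2 = max2(1, -7) = 1
  sig3 = max2(1, 1) = 1
  sig4 = max2(1, 1) = 1
  sig5 = absv(1) = 1
  sig6 = min2(1, 1) = 1
  sig9 = sub(1, 1) = 0
  sig10 = min2(-7, 0) = -7
  sig11 = add(1, -7) = -6
  sig13 = sub(-7, -6) = -1
  sig15 = min2(-1, 1) = -1

Second demand — change propagation:
  sig1: re-runs because src1 -1->-6; new result 6.
  sig3: re-runs because sig1 1->6; new result 6.
  sig4: re-runs because sig1 1->6; new result 6.
  sig5: re-runs because sig3 1->6; new result 6.
  sig6: re-runs because sig4 1->6; new result 1 (unchanged).
  sig9: re-runs because sig5 1->6; new result -5.
  sig10: re-runs because sig9 0->-5; new result -7 (unchanged).
  sig11: re-runs because sig1 1->6; new result -1.
  sig13: re-runs because sig11 -6->-1; new result -6.
  sig15: re-runs because sig13 -1->-6; sig1 1->6; new result -6.

sig15 now evaluates to -6.
Run set: sig1, sig3, sig4, sig5, sig6, sig9, sig10, sig11, sig13, sig15 (10 run).
Changed values: src1, sig1, sig3, sig4, sig5, sig9, sig11, sig13, sig15.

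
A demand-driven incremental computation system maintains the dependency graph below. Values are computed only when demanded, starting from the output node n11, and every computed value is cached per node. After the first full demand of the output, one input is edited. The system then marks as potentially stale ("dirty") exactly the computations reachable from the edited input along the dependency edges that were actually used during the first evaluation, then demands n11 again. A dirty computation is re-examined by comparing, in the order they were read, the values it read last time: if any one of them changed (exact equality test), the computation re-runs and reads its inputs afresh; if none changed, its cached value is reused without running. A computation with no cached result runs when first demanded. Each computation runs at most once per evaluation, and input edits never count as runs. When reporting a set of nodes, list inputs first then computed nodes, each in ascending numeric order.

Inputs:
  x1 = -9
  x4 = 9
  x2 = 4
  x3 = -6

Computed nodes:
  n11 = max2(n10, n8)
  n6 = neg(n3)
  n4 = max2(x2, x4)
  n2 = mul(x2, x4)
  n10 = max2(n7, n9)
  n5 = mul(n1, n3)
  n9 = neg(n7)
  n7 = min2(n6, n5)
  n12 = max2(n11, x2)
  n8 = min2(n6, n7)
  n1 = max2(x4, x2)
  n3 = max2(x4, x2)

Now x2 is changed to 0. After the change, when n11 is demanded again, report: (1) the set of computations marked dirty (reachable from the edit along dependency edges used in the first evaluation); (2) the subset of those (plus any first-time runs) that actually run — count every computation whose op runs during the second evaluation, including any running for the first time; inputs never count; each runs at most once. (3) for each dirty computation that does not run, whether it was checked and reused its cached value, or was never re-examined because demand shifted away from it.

Marked dirty: n1, n3, n5, n6, n7, n8, n9, n10, n11.
Computations that run: n1, n3 — 2 in total.
Checked but reused from cache: n5, n6, n7, n8, n9, n10, n11.
Key observation: the cutoff stops propagation at n5 — its inputs' values are unchanged, so it reuses its cache.

First evaluation (everything demanded from the output):
  n1 = max2(9, 4) = 9
  n3 = max2(9, 4) = 9
  n5 = mul(9, 9) = 81
  n6 = neg(9) = -9
  n7 = min2(-9, 81) = -9
  n8 = min2(-9, -9) = -9
  n9 = neg(-9) = 9
  n10 = max2(-9, 9) = 9
  n11 = max2(9, -9) = 9

Propagation after the edit:
  n1: runs — x2 4->0; result 9 (same value as before).
  n3: runs — x2 4->0; result 9 (same value as before).
  n5: checked — values it read are unchanged (n1 unchanged, n3 unchanged); reused cached 81 without running.
  n6: checked — values it read are unchanged (n3 unchanged); reused cached -9 without running.
  n7: checked — values it read are unchanged (n6 unchanged, n5 unchanged); reused cached -9 without running.
  n8: checked — values it read are unchanged (n6 unchanged, n7 unchanged); reused cached -9 without running.
  n9: checked — values it read are unchanged (n7 unchanged); reused cached 9 without running.
  n10: checked — values it read are unchanged (n7 unchanged, n9 unchanged); reused cached 9 without running.
  n11: checked — values it read are unchanged (n10 unchanged, n8 unchanged); reused cached 9 without running.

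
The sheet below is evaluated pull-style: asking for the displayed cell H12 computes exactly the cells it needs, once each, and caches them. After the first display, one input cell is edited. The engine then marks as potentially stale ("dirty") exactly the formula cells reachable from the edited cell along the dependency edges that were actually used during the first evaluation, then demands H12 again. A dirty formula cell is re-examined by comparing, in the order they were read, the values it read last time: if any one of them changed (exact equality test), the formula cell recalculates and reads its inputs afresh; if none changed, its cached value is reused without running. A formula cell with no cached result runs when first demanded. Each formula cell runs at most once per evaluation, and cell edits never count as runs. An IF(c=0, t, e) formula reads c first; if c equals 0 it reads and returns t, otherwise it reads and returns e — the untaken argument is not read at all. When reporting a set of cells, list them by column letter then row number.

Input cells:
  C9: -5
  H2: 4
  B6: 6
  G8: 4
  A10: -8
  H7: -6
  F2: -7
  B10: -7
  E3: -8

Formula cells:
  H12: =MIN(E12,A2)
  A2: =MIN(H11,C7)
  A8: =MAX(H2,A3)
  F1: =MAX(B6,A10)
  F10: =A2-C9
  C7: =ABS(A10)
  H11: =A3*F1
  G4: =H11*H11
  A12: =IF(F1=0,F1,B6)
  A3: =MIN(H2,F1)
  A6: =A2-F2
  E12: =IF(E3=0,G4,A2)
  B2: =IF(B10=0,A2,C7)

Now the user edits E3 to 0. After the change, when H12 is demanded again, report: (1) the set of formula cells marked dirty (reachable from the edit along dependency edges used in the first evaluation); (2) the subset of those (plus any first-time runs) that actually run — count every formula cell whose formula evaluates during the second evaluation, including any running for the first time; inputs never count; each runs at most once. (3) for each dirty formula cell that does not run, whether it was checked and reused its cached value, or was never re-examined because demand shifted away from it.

First demand of the output computes:
  C7 = ABS(-8) = 8
  F1 = MAX(6, -8) = 6
  A3 = MIN(4, 6) = 4
  H11 = 4 * 6 = 24
  A2 = MIN(24, 8) = 8
  E12 = IF(E3=0: E3=-8 -> else branch A2) = 8
  H12 = MIN(8, 8) = 8

After the edit, cleaning proceeds:
  G4: had never run; runs now, result 576.
  E12: a read changed (E3 -8->0) — executes, giving 576.
  H12: a read changed (E12 8->576) — executes, giving 8 — identical to its old value.

Note the branch switch — G4 had no cache and runs now for the first time.

The edit dirties: E12, H12.
3 formula cells run: E12, G4, H12.
No dirty formula cell escaped a run.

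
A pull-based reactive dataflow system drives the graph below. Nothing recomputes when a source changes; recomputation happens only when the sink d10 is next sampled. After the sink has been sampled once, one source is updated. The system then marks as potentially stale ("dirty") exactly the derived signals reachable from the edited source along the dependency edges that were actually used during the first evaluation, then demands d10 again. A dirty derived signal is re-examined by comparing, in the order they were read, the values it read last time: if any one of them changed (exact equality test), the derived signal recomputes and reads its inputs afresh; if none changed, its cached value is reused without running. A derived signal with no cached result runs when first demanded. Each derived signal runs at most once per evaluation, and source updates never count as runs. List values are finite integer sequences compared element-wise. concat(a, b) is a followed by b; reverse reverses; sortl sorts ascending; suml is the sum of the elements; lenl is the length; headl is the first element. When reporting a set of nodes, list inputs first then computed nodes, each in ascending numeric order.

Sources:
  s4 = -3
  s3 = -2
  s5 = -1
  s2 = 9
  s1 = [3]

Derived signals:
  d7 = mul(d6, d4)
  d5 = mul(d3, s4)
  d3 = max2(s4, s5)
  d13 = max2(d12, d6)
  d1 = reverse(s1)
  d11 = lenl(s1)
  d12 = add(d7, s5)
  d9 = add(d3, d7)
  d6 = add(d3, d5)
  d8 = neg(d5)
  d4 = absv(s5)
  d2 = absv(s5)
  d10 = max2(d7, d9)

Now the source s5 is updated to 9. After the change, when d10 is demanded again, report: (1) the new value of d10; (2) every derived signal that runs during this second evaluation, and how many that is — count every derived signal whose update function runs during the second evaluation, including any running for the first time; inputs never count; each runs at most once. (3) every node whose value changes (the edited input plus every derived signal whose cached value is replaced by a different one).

First evaluation (everything demanded from the output):
  d3 = max2(-3, -1) = -1
  d4 = absv(-1) = 1
  d5 = mul(-1, -3) = 3
  d6 = add(-1, 3) = 2
  d7 = mul(2, 1) = 2
  d9 = add(-1, 2) = 1
  d10 = max2(2, 1) = 2

Propagation after the edit:
  d3: runs — s5 -1->9; result 9.
  d4: runs — s5 -1->9; result 9.
  d5: runs — d3 -1->9; result -27.
  d6: runs — d3 -1->9; d5 3->-27; result -18.
  d7: runs — d6 2->-18; d4 1->9; result -162.
  d9: runs — d3 -1->9; d7 2->-162; result -153.
  d10: runs — d7 2->-162; d9 1->-153; result -153.

New value of d10: -153.
Derived signals that run: d3, d4, d5, d6, d7, d9, d10 — 7 in total.
Values that change: s5, d3, d4, d5, d6, d7, d9, d10.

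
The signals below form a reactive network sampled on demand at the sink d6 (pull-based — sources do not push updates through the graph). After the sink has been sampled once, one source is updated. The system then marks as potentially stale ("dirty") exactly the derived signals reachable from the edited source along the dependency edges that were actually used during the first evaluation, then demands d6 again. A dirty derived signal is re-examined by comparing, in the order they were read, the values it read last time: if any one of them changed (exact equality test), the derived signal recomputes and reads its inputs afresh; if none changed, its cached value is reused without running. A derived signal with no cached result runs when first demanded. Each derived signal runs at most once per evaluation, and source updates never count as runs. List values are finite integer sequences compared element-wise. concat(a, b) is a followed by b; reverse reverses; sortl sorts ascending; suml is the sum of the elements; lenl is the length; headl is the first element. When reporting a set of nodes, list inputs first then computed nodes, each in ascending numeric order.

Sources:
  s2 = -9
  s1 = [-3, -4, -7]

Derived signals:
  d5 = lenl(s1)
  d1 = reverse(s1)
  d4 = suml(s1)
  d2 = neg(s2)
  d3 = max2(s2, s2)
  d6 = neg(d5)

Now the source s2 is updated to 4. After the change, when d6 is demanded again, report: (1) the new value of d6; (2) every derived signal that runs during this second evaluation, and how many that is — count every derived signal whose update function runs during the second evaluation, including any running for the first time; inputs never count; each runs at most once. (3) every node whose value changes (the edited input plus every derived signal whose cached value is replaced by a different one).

d6 now evaluates to -3.
Run set: none (0 run).
Changed values: s2.
The important point: nothing the output needs ever reads s2, so the edit is invisible to it.

Initial pass — values computed on the first demand:
  d5 = lenl([-3, -4, -7]) = 3
  d6 = neg(3) = -3

Second demand — change propagation:
  no demanded computation ever read s2, so the edit dirties nothing and nothing runs.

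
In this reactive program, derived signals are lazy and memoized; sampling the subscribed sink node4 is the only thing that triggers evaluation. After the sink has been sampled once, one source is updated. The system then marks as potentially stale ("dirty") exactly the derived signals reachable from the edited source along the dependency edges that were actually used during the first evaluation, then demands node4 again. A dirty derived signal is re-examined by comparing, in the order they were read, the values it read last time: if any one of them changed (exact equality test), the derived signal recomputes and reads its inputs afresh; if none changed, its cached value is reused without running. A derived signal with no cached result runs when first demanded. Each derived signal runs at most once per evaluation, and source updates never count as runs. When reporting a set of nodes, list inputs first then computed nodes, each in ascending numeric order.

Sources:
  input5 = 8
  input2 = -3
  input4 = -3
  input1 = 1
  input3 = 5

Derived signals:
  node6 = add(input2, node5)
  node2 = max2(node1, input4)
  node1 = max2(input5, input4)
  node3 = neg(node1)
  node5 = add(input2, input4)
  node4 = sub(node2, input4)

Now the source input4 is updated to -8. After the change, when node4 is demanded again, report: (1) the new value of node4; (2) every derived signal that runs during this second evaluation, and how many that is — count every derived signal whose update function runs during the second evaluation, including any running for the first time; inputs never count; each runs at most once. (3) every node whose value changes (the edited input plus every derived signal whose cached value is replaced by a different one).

First demand of the output computes:
  node1 = max2(8, -3) = 8
  node2 = max2(8, -3) = 8
  node4 = sub(8, -3) = 11

After the edit, cleaning proceeds:
  node1: a read changed (input4 -3->-8) — executes, giving 8 — identical to its old value.
  node2: a read changed (input4 -3->-8) — executes, giving 8 — identical to its old value.
  node4: a read changed (input4 -3->-8) — executes, giving 16.

Demanding node4 again yields 16.
3 derived signals run: node1, node2, node4.
The nodes whose values change: input4, node4.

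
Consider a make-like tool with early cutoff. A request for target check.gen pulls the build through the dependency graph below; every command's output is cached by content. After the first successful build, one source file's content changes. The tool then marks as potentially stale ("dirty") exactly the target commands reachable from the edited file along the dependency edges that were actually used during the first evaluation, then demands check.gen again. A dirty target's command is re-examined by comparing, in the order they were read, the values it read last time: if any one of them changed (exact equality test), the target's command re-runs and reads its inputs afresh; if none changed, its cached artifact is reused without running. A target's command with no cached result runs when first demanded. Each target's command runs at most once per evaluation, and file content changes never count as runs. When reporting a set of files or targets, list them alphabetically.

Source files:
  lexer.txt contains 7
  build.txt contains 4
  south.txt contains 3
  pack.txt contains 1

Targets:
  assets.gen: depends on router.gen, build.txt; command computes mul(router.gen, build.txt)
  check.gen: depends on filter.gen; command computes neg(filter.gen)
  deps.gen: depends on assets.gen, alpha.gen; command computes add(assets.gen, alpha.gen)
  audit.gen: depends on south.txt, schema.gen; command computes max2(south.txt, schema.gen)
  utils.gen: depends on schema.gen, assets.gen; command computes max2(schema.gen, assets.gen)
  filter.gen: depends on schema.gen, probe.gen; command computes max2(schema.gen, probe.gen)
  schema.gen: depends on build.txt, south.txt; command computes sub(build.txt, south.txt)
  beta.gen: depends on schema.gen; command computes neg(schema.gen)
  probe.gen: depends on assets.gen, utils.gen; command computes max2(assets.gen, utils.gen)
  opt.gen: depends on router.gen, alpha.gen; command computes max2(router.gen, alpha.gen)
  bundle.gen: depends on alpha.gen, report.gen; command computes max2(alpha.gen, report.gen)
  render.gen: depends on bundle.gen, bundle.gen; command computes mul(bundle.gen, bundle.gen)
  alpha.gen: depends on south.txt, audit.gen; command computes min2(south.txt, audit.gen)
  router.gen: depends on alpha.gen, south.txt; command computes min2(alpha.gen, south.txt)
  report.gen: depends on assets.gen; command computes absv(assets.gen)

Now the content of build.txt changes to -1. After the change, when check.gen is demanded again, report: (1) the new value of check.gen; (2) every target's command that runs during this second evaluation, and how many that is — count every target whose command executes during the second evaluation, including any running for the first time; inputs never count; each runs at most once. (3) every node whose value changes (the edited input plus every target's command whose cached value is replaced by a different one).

Demanding check.gen again yields 3.
7 target commands run: assets.gen, audit.gen, check.gen, filter.gen, probe.gen, schema.gen, utils.gen.
The nodes whose values change: assets.gen, build.txt, check.gen, filter.gen, probe.gen, schema.gen, utils.gen.
Note where the cutoff bites: alpha.gen is checked, finds nothing changed, and keeps its cache.

First demand of the output computes:
  schema.gen = sub(4, 3) = 1
  audit.gen = max2(3, 1) = 3
  alpha.gen = min2(3, 3) = 3
  router.gen = min2(3, 3) = 3
  assets.gen = mul(3, 4) = 12
  utils.gen = max2(1, 12) = 12
  probe.gen = max2(12, 12) = 12
  filter.gen = max2(1, 12) = 12
  check.gen = neg(12) = -12

After the edit, cleaning proceeds:
  schema.gen: a read changed (build.txt 4->-1) — executes, giving -4.
  audit.gen: a read changed (schema.gen 1->-4) — executes, giving 3 — identical to its old value.
  alpha.gen: dirty, but its reads are unchanged (south.txt unchanged, audit.gen unchanged); cached 3 stands.
  router.gen: dirty, but its reads are unchanged (alpha.gen unchanged, south.txt unchanged); cached 3 stands.
  assets.gen: a read changed (build.txt 4->-1) — executes, giving -3.
  utils.gen: a read changed (schema.gen 1->-4; assets.gen 12->-3) — executes, giving -3.
  probe.gen: a read changed (assets.gen 12->-3; utils.gen 12->-3) — executes, giving -3.
  filter.gen: a read changed (schema.gen 1->-4; probe.gen 12->-3) — executes, giving -3.
  check.gen: a read changed (filter.gen 12->-3) — executes, giving 3.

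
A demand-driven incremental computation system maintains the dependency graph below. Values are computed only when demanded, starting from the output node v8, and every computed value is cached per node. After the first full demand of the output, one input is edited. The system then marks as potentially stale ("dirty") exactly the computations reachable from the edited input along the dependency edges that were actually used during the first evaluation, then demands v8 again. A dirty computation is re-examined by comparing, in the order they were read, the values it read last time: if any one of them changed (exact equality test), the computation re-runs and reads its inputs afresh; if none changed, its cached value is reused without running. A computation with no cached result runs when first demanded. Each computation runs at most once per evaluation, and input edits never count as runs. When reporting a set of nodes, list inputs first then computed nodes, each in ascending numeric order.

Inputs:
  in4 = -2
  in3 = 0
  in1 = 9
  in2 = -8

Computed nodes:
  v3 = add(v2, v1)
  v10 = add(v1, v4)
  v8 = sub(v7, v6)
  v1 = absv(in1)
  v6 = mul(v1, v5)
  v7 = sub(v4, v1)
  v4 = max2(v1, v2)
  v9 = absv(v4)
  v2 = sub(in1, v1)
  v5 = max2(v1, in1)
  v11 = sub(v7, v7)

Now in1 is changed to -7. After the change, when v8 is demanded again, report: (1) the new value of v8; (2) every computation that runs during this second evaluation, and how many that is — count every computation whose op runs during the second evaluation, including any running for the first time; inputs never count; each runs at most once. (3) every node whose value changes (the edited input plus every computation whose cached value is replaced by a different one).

First evaluation (everything demanded from the output):
  v1 = absv(9) = 9
  v2 = sub(9, 9) = 0
  v4 = max2(9, 0) = 9
  v5 = max2(9, 9) = 9
  v6 = mul(9, 9) = 81
  v7 = sub(9, 9) = 0
  v8 = sub(0, 81) = -81

Propagation after the edit:
  v1: runs — in1 9->-7; result 7.
  v2: runs — in1 9->-7; v1 9->7; result -14.
  v4: runs — v1 9->7; v2 0->-14; result 7.
  v5: runs — v1 9->7; in1 9->-7; result 7.
  v6: runs — v1 9->7; v5 9->7; result 49.
  v7: runs — v4 9->7; v1 9->7; result 0 (same value as before).
  v8: runs — v6 81->49; result -49.

New value of v8: -49.
Computations that run: v1, v2, v4, v5, v6, v7, v8 — 7 in total.
Values that change: in1, v1, v2, v4, v5, v6, v8.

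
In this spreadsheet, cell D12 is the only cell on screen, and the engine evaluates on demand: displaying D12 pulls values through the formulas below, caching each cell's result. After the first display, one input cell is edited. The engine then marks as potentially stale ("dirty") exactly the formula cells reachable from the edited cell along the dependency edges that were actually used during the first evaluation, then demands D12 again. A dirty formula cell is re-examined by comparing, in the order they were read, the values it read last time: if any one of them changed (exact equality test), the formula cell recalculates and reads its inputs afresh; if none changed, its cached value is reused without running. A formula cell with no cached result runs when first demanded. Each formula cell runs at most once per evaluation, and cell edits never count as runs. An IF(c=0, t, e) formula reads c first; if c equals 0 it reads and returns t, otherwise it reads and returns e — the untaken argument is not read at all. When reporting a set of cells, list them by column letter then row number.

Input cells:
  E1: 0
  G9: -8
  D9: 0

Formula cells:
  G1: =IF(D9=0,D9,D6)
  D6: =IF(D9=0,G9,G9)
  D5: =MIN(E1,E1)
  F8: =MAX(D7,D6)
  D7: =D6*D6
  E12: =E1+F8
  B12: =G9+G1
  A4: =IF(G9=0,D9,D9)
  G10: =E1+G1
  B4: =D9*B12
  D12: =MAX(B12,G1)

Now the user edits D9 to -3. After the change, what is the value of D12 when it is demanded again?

D12 now evaluates to -8.
The important point: the flipped condition pulls in fresh nodes; D6 runs for the first time.

Initial pass — values computed on the first demand:
  G1 = IF(D9=0: D9=0 -> then branch D9) = 0
  B12 = -8 + 0 = -8
  D12 = MAX(-8, 0) = 0

Second demand — change propagation:
  D6: newly demanded (no cache) — executes and yields -8.
  G1: re-runs because D9 0->-3; D9 0->-3; new result -8.
  B12: re-runs because G1 0->-8; new result -16.
  D12: re-runs because B12 -8->-16; G1 0->-8; new result -8.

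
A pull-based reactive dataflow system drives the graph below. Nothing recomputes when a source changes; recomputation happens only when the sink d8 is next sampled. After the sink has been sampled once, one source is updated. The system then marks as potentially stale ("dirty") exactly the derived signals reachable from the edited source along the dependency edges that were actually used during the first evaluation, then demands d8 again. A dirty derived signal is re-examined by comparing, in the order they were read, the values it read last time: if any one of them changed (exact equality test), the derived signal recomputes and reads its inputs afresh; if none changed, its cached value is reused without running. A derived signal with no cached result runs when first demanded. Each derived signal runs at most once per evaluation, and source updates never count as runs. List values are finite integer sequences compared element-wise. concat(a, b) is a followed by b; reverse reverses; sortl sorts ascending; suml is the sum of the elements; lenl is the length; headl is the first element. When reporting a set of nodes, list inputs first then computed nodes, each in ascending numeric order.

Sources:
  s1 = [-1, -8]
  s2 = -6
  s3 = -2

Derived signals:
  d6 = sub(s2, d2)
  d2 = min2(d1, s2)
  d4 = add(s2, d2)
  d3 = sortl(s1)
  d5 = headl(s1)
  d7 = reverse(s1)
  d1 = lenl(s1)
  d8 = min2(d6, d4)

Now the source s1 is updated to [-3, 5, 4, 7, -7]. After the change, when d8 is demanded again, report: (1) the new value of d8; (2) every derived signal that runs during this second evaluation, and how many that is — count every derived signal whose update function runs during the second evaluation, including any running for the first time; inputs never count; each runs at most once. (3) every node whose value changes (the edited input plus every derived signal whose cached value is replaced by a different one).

New value of d8: -12.
Derived signals that run: d1, d2 — 2 in total.
Values that change: s1, d1.
Key observation: the change is absorbed at d2 — it re-runs but produces the same value, and the output's value is unchanged.

First evaluation (everything demanded from the output):
  d1 = lenl([-1, -8]) = 2
  d2 = min2(2, -6) = -6
  d4 = add(-6, -6) = -12
  d6 = sub(-6, -6) = 0
  d8 = min2(0, -12) = -12

Propagation after the edit:
  d1: runs — s1 [-1, -8]->[-3, 5, 4, 7, -7]; result 5.
  d2: runs — d1 2->5; result -6 (same value as before).
  d4: checked — values it read are unchanged (s2 unchanged, d2 unchanged); reused cached -12 without running.
  d6: checked — values it read are unchanged (s2 unchanged, d2 unchanged); reused cached 0 without running.
  d8: checked — values it read are unchanged (d6 unchanged, d4 unchanged); reused cached -12 without running.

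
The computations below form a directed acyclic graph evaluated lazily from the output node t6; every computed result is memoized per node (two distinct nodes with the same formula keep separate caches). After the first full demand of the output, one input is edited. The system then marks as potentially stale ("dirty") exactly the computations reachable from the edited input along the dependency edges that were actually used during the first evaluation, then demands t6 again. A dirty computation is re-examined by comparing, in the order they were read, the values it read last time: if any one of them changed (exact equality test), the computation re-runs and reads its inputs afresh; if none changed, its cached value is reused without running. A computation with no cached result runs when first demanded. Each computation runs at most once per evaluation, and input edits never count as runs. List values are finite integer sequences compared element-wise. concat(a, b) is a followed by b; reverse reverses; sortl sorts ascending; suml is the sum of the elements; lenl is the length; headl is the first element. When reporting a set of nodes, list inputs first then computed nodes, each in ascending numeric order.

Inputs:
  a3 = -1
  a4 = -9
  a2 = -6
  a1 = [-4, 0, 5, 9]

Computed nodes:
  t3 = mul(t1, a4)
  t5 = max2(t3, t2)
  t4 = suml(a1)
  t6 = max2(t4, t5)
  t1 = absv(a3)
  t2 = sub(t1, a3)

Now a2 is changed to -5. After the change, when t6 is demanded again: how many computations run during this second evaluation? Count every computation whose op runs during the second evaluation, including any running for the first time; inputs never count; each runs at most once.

0 computations run: none.
Note the shortcut — nothing in the graph depends on a2 at all, so no recomputation happens.

First demand of the output computes:
  t1 = absv(-1) = 1
  t2 = sub(1, -1) = 2
  t3 = mul(1, -9) = -9
  t4 = suml([-4, 0, 5, 9]) = 10
  t5 = max2(-9, 2) = 2
  t6 = max2(10, 2) = 10

After the edit, cleaning proceeds:
  no node depends on a2 at all; the second demand re-runs nothing.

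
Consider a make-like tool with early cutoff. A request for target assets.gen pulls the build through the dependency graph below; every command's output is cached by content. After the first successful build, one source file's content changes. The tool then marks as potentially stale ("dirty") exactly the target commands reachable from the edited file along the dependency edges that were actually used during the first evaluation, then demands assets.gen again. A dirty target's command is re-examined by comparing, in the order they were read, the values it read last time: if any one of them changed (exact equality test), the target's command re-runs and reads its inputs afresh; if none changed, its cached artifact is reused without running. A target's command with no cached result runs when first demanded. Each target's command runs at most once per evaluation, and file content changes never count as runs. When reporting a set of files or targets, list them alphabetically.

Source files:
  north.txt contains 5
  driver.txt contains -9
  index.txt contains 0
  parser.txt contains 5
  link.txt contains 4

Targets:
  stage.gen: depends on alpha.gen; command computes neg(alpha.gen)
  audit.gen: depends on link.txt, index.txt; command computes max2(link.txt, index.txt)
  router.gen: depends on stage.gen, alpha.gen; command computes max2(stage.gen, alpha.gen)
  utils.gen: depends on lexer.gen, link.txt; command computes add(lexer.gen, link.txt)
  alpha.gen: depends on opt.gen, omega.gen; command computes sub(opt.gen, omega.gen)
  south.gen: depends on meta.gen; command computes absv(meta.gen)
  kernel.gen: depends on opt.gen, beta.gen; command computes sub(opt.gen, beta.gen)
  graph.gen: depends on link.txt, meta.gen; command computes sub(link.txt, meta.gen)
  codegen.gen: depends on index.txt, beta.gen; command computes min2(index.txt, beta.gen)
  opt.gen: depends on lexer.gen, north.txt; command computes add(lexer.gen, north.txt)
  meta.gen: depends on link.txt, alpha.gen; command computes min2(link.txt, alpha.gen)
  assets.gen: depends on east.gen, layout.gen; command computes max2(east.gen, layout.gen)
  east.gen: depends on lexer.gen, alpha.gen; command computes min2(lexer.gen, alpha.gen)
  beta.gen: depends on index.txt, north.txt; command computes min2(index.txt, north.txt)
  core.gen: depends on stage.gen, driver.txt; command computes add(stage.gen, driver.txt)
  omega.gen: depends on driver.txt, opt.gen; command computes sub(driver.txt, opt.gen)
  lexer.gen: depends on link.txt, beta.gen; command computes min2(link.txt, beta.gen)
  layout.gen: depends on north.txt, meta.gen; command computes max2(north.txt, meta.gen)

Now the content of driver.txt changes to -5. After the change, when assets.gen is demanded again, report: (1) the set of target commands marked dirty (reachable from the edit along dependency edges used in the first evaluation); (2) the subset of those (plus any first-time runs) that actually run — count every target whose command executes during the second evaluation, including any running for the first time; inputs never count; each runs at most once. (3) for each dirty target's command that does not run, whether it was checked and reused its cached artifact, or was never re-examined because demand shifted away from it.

First demand of the output computes:
  beta.gen = min2(0, 5) = 0
  lexer.gen = min2(4, 0) = 0
  opt.gen = add(0, 5) = 5
  omega.gen = sub(-9, 5) = -14
  alpha.gen = sub(5, -14) = 19
  east.gen = min2(0, 19) = 0
  meta.gen = min2(4, 19) = 4
  layout.gen = max2(5, 4) = 5
  assets.gen = max2(0, 5) = 5

After the edit, cleaning proceeds:
  omega.gen: a read changed (driver.txt -9->-5) — executes, giving -10.
  alpha.gen: a read changed (omega.gen -14->-10) — executes, giving 15.
  east.gen: a read changed (alpha.gen 19->15) — executes, giving 0 — identical to its old value.
  meta.gen: a read changed (alpha.gen 19->15) — executes, giving 4 — identical to its old value.
  layout.gen: dirty, but its reads are unchanged (north.txt unchanged, meta.gen unchanged); cached 5 stands.
  assets.gen: dirty, but its reads are unchanged (east.gen unchanged, layout.gen unchanged); cached 5 stands.

Note where the cutoff bites: layout.gen is checked, finds nothing changed, and keeps its cache.

The edit dirties: alpha.gen, assets.gen, east.gen, layout.gen, meta.gen, omega.gen.
4 target commands run: alpha.gen, east.gen, meta.gen, omega.gen.
Cache hits after checking: assets.gen, layout.gen.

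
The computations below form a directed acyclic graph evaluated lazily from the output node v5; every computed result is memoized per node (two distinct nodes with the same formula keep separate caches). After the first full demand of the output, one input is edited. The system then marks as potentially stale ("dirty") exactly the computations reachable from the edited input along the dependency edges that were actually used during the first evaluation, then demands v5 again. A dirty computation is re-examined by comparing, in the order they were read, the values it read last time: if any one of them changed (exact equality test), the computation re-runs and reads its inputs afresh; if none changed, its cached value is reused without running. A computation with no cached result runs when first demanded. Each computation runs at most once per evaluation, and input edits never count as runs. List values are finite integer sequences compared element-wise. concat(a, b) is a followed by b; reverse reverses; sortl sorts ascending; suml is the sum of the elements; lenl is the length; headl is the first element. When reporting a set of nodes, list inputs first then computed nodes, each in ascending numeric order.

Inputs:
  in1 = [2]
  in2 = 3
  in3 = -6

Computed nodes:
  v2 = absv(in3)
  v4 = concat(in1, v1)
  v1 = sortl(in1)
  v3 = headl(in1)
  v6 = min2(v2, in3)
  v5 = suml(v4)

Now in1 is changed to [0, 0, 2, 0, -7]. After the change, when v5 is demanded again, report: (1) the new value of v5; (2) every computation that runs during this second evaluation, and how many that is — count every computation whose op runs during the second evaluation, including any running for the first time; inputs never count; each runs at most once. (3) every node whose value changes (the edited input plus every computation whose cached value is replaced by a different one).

Demanding v5 again yields -10.
3 computations run: v1, v4, v5.
The nodes whose values change: in1, v1, v4, v5.

First demand of the output computes:
  v1 = sortl([2]) = [2]
  v4 = concat([2], [2]) = [2, 2]
  v5 = suml([2, 2]) = 4

After the edit, cleaning proceeds:
  v1: a read changed (in1 [2]->[0, 0, 2, 0, -7]) — executes, giving [-7, 0, 0, 0, 2].
  v4: a read changed (in1 [2]->[0, 0, 2, 0, -7]; v1 [2]->[-7, 0, 0, 0, 2]) — executes, giving [0, 0, 2, 0, -7, -7, 0, 0, 0, 2].
  v5: a read changed (v4 [2, 2]->[0, 0, 2, 0, -7, -7, 0, 0, 0, 2]) — executes, giving -10.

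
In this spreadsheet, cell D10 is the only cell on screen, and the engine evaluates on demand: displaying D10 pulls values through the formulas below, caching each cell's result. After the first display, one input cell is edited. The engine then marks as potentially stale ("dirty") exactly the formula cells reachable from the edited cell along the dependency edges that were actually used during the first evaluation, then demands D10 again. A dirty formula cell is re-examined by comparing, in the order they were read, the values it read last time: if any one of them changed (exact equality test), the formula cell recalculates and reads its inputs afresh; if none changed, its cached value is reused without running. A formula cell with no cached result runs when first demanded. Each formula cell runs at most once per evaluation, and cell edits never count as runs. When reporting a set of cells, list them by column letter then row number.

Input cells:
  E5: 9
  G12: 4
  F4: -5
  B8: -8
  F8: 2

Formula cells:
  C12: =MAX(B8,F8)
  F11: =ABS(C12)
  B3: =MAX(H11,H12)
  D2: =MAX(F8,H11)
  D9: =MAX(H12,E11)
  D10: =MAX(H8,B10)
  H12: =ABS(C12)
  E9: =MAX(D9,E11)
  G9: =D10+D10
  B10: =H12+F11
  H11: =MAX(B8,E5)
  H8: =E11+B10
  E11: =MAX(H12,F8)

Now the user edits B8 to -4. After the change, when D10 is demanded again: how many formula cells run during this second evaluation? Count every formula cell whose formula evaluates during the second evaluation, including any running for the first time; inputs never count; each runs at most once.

Initial pass — values computed on the first demand:
  C12 = MAX(-8, 2) = 2
  F11 = ABS(2) = 2
  H12 = ABS(2) = 2
  B10 = 2 + 2 = 4
  E11 = MAX(2, 2) = 2
  H8 = 2 + 4 = 6
  D10 = MAX(6, 4) = 6

Second demand — change propagation:
  C12: re-runs because B8 -8->-4; new result 2 (unchanged).
  F11: re-examined; everything it read last time is the same (C12 unchanged) — cache 2 kept, no run.
  H12: re-examined; everything it read last time is the same (C12 unchanged) — cache 2 kept, no run.
  B10: re-examined; everything it read last time is the same (H12 unchanged, F11 unchanged) — cache 4 kept, no run.
  E11: re-examined; everything it read last time is the same (H12 unchanged, F8 unchanged) — cache 2 kept, no run.
  H8: re-examined; everything it read last time is the same (E11 unchanged, B10 unchanged) — cache 6 kept, no run.
  D10: re-examined; everything it read last time is the same (H8 unchanged, B10 unchanged) — cache 6 kept, no run.

The important point: C12 recomputes to an identical value, and the output ends up unchanged.

Run set: C12 (1 run).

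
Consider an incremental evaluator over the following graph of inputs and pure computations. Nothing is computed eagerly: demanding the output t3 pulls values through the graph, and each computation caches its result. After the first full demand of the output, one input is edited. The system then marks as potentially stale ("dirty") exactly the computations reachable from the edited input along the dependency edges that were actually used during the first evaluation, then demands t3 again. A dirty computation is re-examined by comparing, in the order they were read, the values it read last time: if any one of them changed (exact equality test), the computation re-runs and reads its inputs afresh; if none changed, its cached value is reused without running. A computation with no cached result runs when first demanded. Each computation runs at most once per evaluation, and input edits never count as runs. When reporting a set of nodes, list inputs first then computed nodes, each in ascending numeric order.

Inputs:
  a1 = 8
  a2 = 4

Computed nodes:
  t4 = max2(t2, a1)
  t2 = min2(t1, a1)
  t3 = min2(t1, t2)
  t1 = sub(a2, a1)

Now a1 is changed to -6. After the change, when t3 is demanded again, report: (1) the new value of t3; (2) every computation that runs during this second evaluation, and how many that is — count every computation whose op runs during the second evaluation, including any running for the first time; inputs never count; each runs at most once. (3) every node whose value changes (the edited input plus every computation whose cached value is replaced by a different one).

t3 now evaluates to -6.
Run set: t1, t2, t3 (3 run).
Changed values: a1, t1, t2, t3.

Initial pass — values computed on the first demand:
  t1 = sub(4, 8) = -4
  t2 = min2(-4, 8) = -4
  t3 = min2(-4, -4) = -4

Second demand — change propagation:
  t1: re-runs because a1 8->-6; new result 10.
  t2: re-runs because t1 -4->10; a1 8->-6; new result -6.
  t3: re-runs because t1 -4->10; t2 -4->-6; new result -6.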